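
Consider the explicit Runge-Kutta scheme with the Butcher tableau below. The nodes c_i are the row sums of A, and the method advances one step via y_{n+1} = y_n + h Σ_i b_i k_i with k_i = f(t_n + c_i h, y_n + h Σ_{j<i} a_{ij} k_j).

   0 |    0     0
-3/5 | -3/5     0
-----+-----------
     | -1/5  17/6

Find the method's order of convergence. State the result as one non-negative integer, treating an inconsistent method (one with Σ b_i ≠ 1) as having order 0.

0

b = (-1/5, 17/6)
c = (0, -3/5)
Σ b_i: (-1/5)·1 + 17/6·1 = 79/30 ≠ 1 ⇒ order 0.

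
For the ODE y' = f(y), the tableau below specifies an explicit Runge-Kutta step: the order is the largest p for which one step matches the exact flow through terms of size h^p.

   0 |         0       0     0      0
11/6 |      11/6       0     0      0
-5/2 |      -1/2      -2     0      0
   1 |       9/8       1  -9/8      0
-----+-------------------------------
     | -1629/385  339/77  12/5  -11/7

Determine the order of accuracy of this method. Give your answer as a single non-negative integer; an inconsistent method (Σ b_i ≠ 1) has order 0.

2

b = (-1629/385, 339/77, 12/5, -11/7)
c = (0, 11/6, -5/2, 1)
Ac = (0, 0, -11/3, 223/48)
Σ b_i: (-1629/385)·1 + 339/77·1 + 12/5·1 + (-11/7)·1 = 1 ✓
b·c: 339/77·11/6 + 12/5·(-5/2) + (-11/7)·1 = 1/2 ✓
b·c²: 339/77·121/36 + 12/5·25/4 + (-11/7)·1 = 2371/84 ≠ 1/3 ⇒ order 2.
b·Ac: 12/5·(-11/3) + (-11/7)·223/48 = -27049/1680 ≠ 1/6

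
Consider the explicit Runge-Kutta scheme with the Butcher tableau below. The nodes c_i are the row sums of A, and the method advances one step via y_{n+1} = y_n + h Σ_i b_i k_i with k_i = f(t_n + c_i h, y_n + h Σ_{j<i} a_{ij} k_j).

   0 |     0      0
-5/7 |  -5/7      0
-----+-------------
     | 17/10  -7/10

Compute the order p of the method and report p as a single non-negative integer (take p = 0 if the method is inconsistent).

2

b = (17/10, -7/10)
c = (0, -5/7)
Σ b_i: 17/10·1 + (-7/10)·1 = 1 ✓
b·c: (-7/10)·(-5/7) = 1/2 ✓; 2 stages ⇒ order 2.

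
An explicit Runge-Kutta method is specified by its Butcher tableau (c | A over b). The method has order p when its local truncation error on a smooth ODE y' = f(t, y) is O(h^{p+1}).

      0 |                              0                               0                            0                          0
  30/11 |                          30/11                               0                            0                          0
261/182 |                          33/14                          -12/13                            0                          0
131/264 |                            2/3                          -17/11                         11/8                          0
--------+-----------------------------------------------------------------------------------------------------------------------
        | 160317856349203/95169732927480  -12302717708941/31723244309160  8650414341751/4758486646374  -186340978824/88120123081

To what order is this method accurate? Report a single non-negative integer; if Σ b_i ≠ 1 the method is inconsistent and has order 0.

3

b = (160317856349203/95169732927480, -12302717708941/31723244309160, 8650414341751/4758486646374, -186340978824/88120123081)
c = (0, 30/11, 261/182, 131/264)
Ac = (0, 0, -360/143, -395169/176176)
Σ b_i: 160317856349203/95169732927480·1 + (-12302717708941/31723244309160)·1 + 8650414341751/4758486646374·1 + (-186340978824/88120123081)·1 = 1 ✓
b·c: (-12302717708941/31723244309160)·30/11 + 8650414341751/4758486646374·261/182 + (-186340978824/88120123081)·131/264 = 1/2 ✓
b·c²: (-12302717708941/31723244309160)·900/121 + 8650414341751/4758486646374·68121/33124 + (-186340978824/88120123081)·17161/69696 = 1/3 ✓
b·Ac: 8650414341751/4758486646374·(-360/143) + (-186340978824/88120123081)·(-395169/176176) = 1/6 ✓
b·c³: (-12302717708941/31723244309160)·27000/1331 + 8650414341751/4758486646374·17779581/6028568 + (-186340978824/88120123081)·2248091/18399744 = -1544765375443971493/558887428941057216 ≠ 1/4 ⇒ order 3.
b·(c∘Ac): 8650414341751/4758486646374·(-46980/13013) + (-186340978824/88120123081)·(-17255713/15503488) = -718125367068951/170600558284816 ≠ 1/8
b·Ac²: 8650414341751/4758486646374·(-10800/1573) + (-186340978824/88120123081)·(-3057018039/352704352) = 2062955596641197/352832972816324 ≠ 1/12
b·A²c: (-186340978824/88120123081)·(-45/13) = 645026465160/88120123081 ≠ 1/24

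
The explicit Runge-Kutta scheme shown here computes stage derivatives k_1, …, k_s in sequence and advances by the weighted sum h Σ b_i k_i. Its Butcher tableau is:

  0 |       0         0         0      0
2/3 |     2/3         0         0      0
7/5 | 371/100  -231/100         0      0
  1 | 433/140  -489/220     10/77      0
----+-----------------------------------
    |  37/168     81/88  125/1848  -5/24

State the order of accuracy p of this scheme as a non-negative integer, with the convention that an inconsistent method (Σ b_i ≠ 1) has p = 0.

4

b = (37/168, 81/88, 125/1848, -5/24)
c = (0, 2/3, 7/5, 1)
Ac = (0, 0, -77/50, -13/10)
Σ b_i: 37/168·1 + 81/88·1 + 125/1848·1 + (-5/24)·1 = 1 ✓
b·c: 81/88·2/3 + 125/1848·7/5 + (-5/24)·1 = 1/2 ✓
b·c²: 81/88·4/9 + 125/1848·49/25 + (-5/24)·1 = 1/3 ✓
b·Ac: 125/1848·(-77/50) + (-5/24)·(-13/10) = 1/6 ✓
b·c³: 81/88·8/27 + 125/1848·343/125 + (-5/24)·1 = 1/4 ✓
b·(c∘Ac): 125/1848·(-539/250) + (-5/24)·(-13/10) = 1/8 ✓
b·Ac²: 125/1848·(-77/75) + (-5/24)·(-11/15) = 1/12 ✓
b·A²c: (-5/24)·(-1/5) = 1/24 ✓; 4 stages ⇒ order 4.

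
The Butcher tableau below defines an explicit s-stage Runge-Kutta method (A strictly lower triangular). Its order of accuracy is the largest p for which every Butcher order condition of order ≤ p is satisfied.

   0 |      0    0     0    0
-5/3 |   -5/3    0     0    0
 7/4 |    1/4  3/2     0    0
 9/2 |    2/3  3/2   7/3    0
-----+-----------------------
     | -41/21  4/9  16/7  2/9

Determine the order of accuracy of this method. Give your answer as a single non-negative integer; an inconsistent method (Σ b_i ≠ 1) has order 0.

b = (-41/21, 4/9, 16/7, 2/9)
c = (0, -5/3, 7/4, 9/2)
Ac = (0, 0, -5/2, 19/12)
Σ b_i: (-41/21)·1 + 4/9·1 + 16/7·1 + 2/9·1 = 1 ✓
b·c: 4/9·(-5/3) + 16/7·7/4 + 2/9·9/2 = 115/27 ≠ 1/2 ⇒ order 1.

1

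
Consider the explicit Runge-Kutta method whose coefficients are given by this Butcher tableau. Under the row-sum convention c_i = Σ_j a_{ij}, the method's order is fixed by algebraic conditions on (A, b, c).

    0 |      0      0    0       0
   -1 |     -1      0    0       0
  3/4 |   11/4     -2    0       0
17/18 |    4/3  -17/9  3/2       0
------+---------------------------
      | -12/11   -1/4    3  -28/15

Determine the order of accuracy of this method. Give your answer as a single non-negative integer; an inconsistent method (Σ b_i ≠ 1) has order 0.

b = (-12/11, -1/4, 3, -28/15)
c = (0, -1, 3/4, 17/18)
Ac = (0, 0, 2, 217/72)
Σ b_i: (-12/11)·1 + (-1/4)·1 + 3·1 + (-28/15)·1 = -137/660 ≠ 1 ⇒ order 0.

0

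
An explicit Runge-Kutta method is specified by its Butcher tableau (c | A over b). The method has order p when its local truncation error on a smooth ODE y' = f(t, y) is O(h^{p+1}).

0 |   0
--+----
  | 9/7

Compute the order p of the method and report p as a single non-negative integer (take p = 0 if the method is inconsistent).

b = (9/7)
c = (0)
Σ b_i: 9/7·1 = 9/7 ≠ 1 ⇒ order 0.

0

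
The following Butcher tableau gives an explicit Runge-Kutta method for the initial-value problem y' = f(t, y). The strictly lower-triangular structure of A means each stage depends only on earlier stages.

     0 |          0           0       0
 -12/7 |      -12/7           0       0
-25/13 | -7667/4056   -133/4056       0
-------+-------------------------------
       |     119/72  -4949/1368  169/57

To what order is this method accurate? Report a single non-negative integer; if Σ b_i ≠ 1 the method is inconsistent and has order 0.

b = (119/72, -4949/1368, 169/57)
c = (0, -12/7, -25/13)
Ac = (0, 0, 19/338)
Σ b_i: 119/72·1 + (-4949/1368)·1 + 169/57·1 = 1 ✓
b·c: (-4949/1368)·(-12/7) + 169/57·(-25/13) = 1/2 ✓
b·c²: (-4949/1368)·144/49 + 169/57·625/169 = 1/3 ✓
b·Ac: 169/57·19/338 = 1/6 ✓; 3 stages ⇒ order 3.

3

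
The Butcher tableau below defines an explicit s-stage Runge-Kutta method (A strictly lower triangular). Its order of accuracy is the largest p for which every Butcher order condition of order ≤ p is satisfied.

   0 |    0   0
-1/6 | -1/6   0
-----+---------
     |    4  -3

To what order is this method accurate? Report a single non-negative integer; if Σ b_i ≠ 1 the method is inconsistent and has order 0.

b = (4, -3)
c = (0, -1/6)
Σ b_i: 4·1 + (-3)·1 = 1 ✓
b·c: (-3)·(-1/6) = 1/2 ✓; 2 stages ⇒ order 2.

2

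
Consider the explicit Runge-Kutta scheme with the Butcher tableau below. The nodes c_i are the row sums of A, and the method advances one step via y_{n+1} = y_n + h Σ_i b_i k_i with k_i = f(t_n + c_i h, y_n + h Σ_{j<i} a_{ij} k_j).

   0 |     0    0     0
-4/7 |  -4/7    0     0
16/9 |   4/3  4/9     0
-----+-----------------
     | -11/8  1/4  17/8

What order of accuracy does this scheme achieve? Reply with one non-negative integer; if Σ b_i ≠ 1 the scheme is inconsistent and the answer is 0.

1

b = (-11/8, 1/4, 17/8)
c = (0, -4/7, 16/9)
Ac = (0, 0, -16/63)
Σ b_i: (-11/8)·1 + 1/4·1 + 17/8·1 = 1 ✓
b·c: 1/4·(-4/7) + 17/8·16/9 = 229/63 ≠ 1/2 ⇒ order 1.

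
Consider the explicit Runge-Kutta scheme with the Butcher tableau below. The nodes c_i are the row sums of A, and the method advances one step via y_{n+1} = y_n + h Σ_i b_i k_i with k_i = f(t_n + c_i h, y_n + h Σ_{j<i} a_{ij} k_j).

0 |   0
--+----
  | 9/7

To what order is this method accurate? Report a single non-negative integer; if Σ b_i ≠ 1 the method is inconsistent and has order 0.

b = (9/7)
c = (0)
Σ b_i: 9/7·1 = 9/7 ≠ 1 ⇒ order 0.

0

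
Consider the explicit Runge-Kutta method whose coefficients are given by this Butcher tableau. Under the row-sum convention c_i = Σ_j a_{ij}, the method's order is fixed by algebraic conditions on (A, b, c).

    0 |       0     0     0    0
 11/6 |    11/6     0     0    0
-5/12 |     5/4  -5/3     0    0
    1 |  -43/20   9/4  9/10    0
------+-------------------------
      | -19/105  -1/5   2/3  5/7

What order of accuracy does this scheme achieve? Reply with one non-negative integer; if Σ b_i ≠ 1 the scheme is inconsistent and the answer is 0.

1

b = (-19/105, -1/5, 2/3, 5/7)
c = (0, 11/6, -5/12, 1)
Ac = (0, 0, -55/18, 15/4)
Σ b_i: (-19/105)·1 + (-1/5)·1 + 2/3·1 + 5/7·1 = 1 ✓
b·c: (-1/5)·11/6 + 2/3·(-5/12) + 5/7·1 = 22/315 ≠ 1/2 ⇒ order 1.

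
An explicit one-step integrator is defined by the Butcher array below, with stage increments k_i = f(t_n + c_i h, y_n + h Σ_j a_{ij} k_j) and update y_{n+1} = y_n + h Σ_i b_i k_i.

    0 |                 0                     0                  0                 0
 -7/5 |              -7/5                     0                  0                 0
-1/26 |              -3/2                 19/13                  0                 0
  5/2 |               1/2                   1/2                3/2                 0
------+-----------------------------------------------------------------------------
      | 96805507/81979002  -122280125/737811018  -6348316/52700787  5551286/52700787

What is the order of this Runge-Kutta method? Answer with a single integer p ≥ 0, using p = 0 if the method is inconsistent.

3

b = (96805507/81979002, -122280125/737811018, -6348316/52700787, 5551286/52700787)
c = (0, -7/5, -1/26, 5/2)
Ac = (0, 0, -133/65, -197/260)
Σ b_i: 96805507/81979002·1 + (-122280125/737811018)·1 + (-6348316/52700787)·1 + 5551286/52700787·1 = 1 ✓
b·c: (-122280125/737811018)·(-7/5) + (-6348316/52700787)·(-1/26) + 5551286/52700787·5/2 = 1/2 ✓
b·c²: (-122280125/737811018)·49/25 + (-6348316/52700787)·1/676 + 5551286/52700787·25/4 = 1/3 ✓
b·Ac: (-6348316/52700787)·(-133/65) + 5551286/52700787·(-197/260) = 1/6 ✓
b·c³: (-122280125/737811018)·(-343/125) + (-6348316/52700787)·(-1/17576) + 5551286/52700787·125/8 = 639635299/304493436 ≠ 1/4 ⇒ order 3.
b·(c∘Ac): (-6348316/52700787)·133/1690 + 5551286/52700787·(-197/104) = -73433453/351338580 ≠ 1/8
b·Ac²: (-6348316/52700787)·931/325 + 5551286/52700787·33199/33800 = -367839491/1522467180 ≠ 1/12
b·A²c: 5551286/52700787·(-399/130) = -28396963/87834645 ≠ 1/24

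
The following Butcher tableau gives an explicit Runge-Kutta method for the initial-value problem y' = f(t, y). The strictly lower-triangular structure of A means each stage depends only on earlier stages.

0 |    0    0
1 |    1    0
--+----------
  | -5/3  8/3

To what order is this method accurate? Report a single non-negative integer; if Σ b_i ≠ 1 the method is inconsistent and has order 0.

b = (-5/3, 8/3)
c = (0, 1)
Σ b_i: (-5/3)·1 + 8/3·1 = 1 ✓
b·c: 8/3·1 = 8/3 ≠ 1/2 ⇒ order 1.

1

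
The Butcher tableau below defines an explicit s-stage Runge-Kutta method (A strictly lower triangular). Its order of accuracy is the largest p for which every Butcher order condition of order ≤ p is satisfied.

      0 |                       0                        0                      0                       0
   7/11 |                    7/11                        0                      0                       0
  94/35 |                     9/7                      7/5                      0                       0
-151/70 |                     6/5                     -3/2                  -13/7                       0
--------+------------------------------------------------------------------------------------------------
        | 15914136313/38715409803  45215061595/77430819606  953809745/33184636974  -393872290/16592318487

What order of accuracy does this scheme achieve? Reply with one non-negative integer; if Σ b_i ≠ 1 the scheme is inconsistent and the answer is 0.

3

b = (15914136313/38715409803, 45215061595/77430819606, 953809745/33184636974, -393872290/16592318487)
c = (0, 7/11, 94/35, -151/70)
Ac = (0, 0, 49/55, -32029/5390)
Σ b_i: 15914136313/38715409803·1 + 45215061595/77430819606·1 + 953809745/33184636974·1 + (-393872290/16592318487)·1 = 1 ✓
b·c: 45215061595/77430819606·7/11 + 953809745/33184636974·94/35 + (-393872290/16592318487)·(-151/70) = 1/2 ✓
b·c²: 45215061595/77430819606·49/121 + 953809745/33184636974·8836/1225 + (-393872290/16592318487)·22801/4900 = 1/3 ✓
b·Ac: 953809745/33184636974·49/55 + (-393872290/16592318487)·(-32029/5390) = 1/6 ✓
b·c³: 45215061595/77430819606·343/1331 + 953809745/33184636974·830584/42875 + (-393872290/16592318487)·(-3442951/343000) = 522971711809/553077282900 ≠ 1/4 ⇒ order 3.
b·(c∘Ac): 953809745/33184636974·658/275 + (-393872290/16592318487)·4836379/377300 = -66865188157/283913005222 ≠ 1/8
b·Ac²: 953809745/33184636974·343/605 + (-393872290/16592318487)·(-29058581/2075150) = 1485027044659/4258695078330 ≠ 1/12
b·A²c: (-393872290/16592318487)·(-91/55) = 7168475678/182515503357 ≠ 1/24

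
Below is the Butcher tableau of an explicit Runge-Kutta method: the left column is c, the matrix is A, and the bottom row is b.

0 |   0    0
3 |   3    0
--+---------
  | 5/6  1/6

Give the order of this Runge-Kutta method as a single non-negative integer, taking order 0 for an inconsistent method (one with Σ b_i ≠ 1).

2

b = (5/6, 1/6)
c = (0, 3)
Σ b_i: 5/6·1 + 1/6·1 = 1 ✓
b·c: 1/6·3 = 1/2 ✓; 2 stages ⇒ order 2.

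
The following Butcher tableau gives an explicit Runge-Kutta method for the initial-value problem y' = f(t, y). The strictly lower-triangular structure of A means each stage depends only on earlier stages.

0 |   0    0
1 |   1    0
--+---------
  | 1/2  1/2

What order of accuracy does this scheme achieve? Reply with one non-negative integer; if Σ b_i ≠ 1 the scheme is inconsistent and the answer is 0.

2

b = (1/2, 1/2)
c = (0, 1)
Σ b_i: 1/2·1 + 1/2·1 = 1 ✓
b·c: 1/2·1 = 1/2 ✓; 2 stages ⇒ order 2.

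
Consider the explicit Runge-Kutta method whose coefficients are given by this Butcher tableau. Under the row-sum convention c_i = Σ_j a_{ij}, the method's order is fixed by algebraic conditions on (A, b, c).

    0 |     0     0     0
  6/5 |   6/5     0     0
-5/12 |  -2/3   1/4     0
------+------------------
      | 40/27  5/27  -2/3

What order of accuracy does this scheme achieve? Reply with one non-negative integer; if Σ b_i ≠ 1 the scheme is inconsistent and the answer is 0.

2

b = (40/27, 5/27, -2/3)
c = (0, 6/5, -5/12)
Ac = (0, 0, 3/10)
Σ b_i: 40/27·1 + 5/27·1 + (-2/3)·1 = 1 ✓
b·c: 5/27·6/5 + (-2/3)·(-5/12) = 1/2 ✓
b·c²: 5/27·36/25 + (-2/3)·25/144 = 163/1080 ≠ 1/3 ⇒ order 2.
b·Ac: (-2/3)·3/10 = -1/5 ≠ 1/6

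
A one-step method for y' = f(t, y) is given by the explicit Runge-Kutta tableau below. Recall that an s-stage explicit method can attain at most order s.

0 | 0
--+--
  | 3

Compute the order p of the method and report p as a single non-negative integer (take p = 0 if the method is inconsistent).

0

b = (3)
c = (0)
Σ b_i: 3·1 = 3 ≠ 1 ⇒ order 0.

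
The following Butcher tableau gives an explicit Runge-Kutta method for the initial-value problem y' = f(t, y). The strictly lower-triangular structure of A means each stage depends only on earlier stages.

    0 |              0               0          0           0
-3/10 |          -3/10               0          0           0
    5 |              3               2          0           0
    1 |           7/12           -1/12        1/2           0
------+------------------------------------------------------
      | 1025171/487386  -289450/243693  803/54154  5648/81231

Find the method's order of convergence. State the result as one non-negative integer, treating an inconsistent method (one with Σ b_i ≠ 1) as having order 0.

3

b = (1025171/487386, -289450/243693, 803/54154, 5648/81231)
c = (0, -3/10, 5, 1)
Ac = (0, 0, -3/5, 101/40)
Σ b_i: 1025171/487386·1 + (-289450/243693)·1 + 803/54154·1 + 5648/81231·1 = 1 ✓
b·c: (-289450/243693)·(-3/10) + 803/54154·5 + 5648/81231·1 = 1/2 ✓
b·c²: (-289450/243693)·9/100 + 803/54154·25 + 5648/81231·1 = 1/3 ✓
b·Ac: 803/54154·(-3/5) + 5648/81231·101/40 = 1/6 ✓
b·c³: (-289450/243693)·(-27/1000) + 803/54154·125 + 5648/81231·1 = 3176311/1624620 ≠ 1/4 ⇒ order 3.
b·(c∘Ac): 803/54154·(-3) + 5648/81231·101/40 = 106477/812310 ≠ 1/8
b·Ac²: 803/54154·9/50 + 5648/81231·4997/400 = 1415489/1624620 ≠ 1/12
b·A²c: 5648/81231·(-3/10) = -2824/135385 ≠ 1/24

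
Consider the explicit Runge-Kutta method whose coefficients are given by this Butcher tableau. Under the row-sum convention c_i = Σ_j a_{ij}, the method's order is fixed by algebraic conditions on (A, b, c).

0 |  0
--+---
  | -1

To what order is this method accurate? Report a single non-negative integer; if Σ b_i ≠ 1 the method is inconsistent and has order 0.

b = (-1)
c = (0)
Σ b_i: (-1)·1 = -1 ≠ 1 ⇒ order 0.

0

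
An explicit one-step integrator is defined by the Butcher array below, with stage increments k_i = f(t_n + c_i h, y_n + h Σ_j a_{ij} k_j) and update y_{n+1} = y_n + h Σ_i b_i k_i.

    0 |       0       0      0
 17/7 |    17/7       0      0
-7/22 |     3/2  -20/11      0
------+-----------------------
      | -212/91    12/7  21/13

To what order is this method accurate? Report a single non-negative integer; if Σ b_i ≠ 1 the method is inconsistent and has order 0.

1

b = (-212/91, 12/7, 21/13)
c = (0, 17/7, -7/22)
Ac = (0, 0, -340/77)
Σ b_i: (-212/91)·1 + 12/7·1 + 21/13·1 = 1 ✓
b·c: 12/7·17/7 + 21/13·(-7/22) = 51141/14014 ≠ 1/2 ⇒ order 1.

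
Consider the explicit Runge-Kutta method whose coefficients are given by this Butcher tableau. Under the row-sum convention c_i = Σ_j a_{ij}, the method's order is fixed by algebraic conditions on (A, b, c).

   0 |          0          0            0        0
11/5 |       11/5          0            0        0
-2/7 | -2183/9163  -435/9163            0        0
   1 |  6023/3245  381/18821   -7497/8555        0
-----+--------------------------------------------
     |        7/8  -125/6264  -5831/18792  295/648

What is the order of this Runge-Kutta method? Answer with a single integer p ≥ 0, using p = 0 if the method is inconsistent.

b = (7/8, -125/6264, -5831/18792, 295/648)
c = (0, 11/5, -2/7, 1)
Ac = (0, 0, -87/833, 87/295)
Σ b_i: 7/8·1 + (-125/6264)·1 + (-5831/18792)·1 + 295/648·1 = 1 ✓
b·c: (-125/6264)·11/5 + (-5831/18792)·(-2/7) + 295/648·1 = 1/2 ✓
b·c²: (-125/6264)·121/25 + (-5831/18792)·4/49 + 295/648·1 = 1/3 ✓
b·Ac: (-5831/18792)·(-87/833) + 295/648·87/295 = 1/6 ✓
b·c³: (-125/6264)·1331/125 + (-5831/18792)·(-8/343) + 295/648·1 = 1/4 ✓
b·(c∘Ac): (-5831/18792)·174/5831 + 295/648·87/295 = 1/8 ✓
b·Ac²: (-5831/18792)·(-957/4165) + 295/648·39/1475 = 1/12 ✓
b·A²c: 295/648·27/295 = 1/24 ✓; 4 stages ⇒ order 4.

4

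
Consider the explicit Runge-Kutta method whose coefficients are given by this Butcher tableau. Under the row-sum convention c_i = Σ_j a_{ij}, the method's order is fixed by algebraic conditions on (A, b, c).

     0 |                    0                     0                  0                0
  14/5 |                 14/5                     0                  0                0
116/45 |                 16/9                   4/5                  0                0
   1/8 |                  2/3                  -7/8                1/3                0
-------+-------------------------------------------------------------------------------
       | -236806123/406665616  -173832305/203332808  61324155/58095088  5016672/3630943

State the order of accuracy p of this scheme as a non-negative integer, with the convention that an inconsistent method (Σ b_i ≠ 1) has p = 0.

3

b = (-236806123/406665616, -173832305/203332808, 61324155/58095088, 5016672/3630943)
c = (0, 14/5, 116/45, 1/8)
Ac = (0, 0, 56/25, -859/540)
Σ b_i: (-236806123/406665616)·1 + (-173832305/203332808)·1 + 61324155/58095088·1 + 5016672/3630943·1 = 1 ✓
b·c: (-173832305/203332808)·14/5 + 61324155/58095088·116/45 + 5016672/3630943·1/8 = 1/2 ✓
b·c²: (-173832305/203332808)·196/25 + 61324155/58095088·13456/2025 + 5016672/3630943·1/64 = 1/3 ✓
b·Ac: 61324155/58095088·56/25 + 5016672/3630943·(-859/540) = 1/6 ✓
b·c³: (-173832305/203332808)·2744/125 + 61324155/58095088·1560896/91125 + 5016672/3630943·1/512 = -5357787067/7842836880 ≠ 1/4 ⇒ order 3.
b·(c∘Ac): 61324155/58095088·6496/1125 + 5016672/3630943·(-859/4320) = 1585025857/272320725 ≠ 1/8
b·Ac²: 61324155/58095088·784/125 + 5016672/3630943·(-56437/12150) = 99430753/490177305 ≠ 1/12
b·A²c: 5016672/3630943·56/75 = 93644544/90773575 ≠ 1/24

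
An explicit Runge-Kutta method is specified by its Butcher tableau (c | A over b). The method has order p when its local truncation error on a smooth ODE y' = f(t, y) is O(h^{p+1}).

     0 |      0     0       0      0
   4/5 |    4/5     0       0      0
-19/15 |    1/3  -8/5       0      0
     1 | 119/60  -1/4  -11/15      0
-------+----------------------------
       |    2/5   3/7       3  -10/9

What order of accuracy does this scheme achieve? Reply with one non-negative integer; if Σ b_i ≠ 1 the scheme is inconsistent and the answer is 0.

0

b = (2/5, 3/7, 3, -10/9)
c = (0, 4/5, -19/15, 1)
Ac = (0, 0, -32/25, 164/225)
Σ b_i: 2/5·1 + 3/7·1 + 3·1 + (-10/9)·1 = 856/315 ≠ 1 ⇒ order 0.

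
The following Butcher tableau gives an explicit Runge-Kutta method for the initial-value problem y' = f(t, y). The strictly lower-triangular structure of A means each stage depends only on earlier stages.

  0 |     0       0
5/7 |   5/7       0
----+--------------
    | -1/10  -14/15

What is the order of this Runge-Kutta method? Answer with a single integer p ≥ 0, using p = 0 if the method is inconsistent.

0

b = (-1/10, -14/15)
c = (0, 5/7)
Σ b_i: (-1/10)·1 + (-14/15)·1 = -31/30 ≠ 1 ⇒ order 0.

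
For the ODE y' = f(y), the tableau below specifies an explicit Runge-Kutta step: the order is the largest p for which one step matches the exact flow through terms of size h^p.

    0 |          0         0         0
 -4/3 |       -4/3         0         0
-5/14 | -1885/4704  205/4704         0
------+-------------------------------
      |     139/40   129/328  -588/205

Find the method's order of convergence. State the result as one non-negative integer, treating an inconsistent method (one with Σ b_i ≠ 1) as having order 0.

b = (139/40, 129/328, -588/205)
c = (0, -4/3, -5/14)
Ac = (0, 0, -205/3528)
Σ b_i: 139/40·1 + 129/328·1 + (-588/205)·1 = 1 ✓
b·c: 129/328·(-4/3) + (-588/205)·(-5/14) = 1/2 ✓
b·c²: 129/328·16/9 + (-588/205)·25/196 = 1/3 ✓
b·Ac: (-588/205)·(-205/3528) = 1/6 ✓; 3 stages ⇒ order 3.

3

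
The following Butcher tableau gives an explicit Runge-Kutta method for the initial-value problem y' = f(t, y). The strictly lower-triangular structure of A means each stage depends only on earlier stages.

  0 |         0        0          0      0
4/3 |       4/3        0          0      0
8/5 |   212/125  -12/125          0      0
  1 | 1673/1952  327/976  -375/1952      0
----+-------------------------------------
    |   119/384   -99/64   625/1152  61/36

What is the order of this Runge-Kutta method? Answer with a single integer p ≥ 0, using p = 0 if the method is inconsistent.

4

b = (119/384, -99/64, 625/1152, 61/36)
c = (0, 4/3, 8/5, 1)
Ac = (0, 0, -16/125, 17/122)
Σ b_i: 119/384·1 + (-99/64)·1 + 625/1152·1 + 61/36·1 = 1 ✓
b·c: (-99/64)·4/3 + 625/1152·8/5 + 61/36·1 = 1/2 ✓
b·c²: (-99/64)·16/9 + 625/1152·64/25 + 61/36·1 = 1/3 ✓
b·Ac: 625/1152·(-16/125) + 61/36·17/122 = 1/6 ✓
b·c³: (-99/64)·64/27 + 625/1152·512/125 + 61/36·1 = 1/4 ✓
b·(c∘Ac): 625/1152·(-128/625) + 61/36·17/122 = 1/8 ✓
b·Ac²: 625/1152·(-64/375) + 61/36·19/183 = 1/12 ✓
b·A²c: 61/36·3/122 = 1/24 ✓; 4 stages ⇒ order 4.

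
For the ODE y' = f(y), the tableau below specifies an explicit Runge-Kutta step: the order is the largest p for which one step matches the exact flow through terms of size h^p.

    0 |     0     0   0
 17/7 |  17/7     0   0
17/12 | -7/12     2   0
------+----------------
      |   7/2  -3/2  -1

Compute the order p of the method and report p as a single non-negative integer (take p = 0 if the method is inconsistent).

b = (7/2, -3/2, -1)
c = (0, 17/7, 17/12)
Ac = (0, 0, 34/7)
Σ b_i: 7/2·1 + (-3/2)·1 + (-1)·1 = 1 ✓
b·c: (-3/2)·17/7 + (-1)·17/12 = -425/84 ≠ 1/2 ⇒ order 1.

1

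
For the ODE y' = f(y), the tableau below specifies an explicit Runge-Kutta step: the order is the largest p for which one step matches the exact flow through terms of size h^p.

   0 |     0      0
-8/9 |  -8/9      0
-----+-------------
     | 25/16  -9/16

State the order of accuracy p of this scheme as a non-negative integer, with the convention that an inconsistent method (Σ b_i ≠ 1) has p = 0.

b = (25/16, -9/16)
c = (0, -8/9)
Σ b_i: 25/16·1 + (-9/16)·1 = 1 ✓
b·c: (-9/16)·(-8/9) = 1/2 ✓; 2 stages ⇒ order 2.

2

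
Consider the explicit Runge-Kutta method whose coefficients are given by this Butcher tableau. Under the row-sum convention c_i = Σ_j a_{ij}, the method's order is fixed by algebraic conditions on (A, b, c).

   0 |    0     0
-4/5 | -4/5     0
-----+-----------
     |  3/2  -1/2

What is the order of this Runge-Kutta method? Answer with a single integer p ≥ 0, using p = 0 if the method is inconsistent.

1

b = (3/2, -1/2)
c = (0, -4/5)
Σ b_i: 3/2·1 + (-1/2)·1 = 1 ✓
b·c: (-1/2)·(-4/5) = 2/5 ≠ 1/2 ⇒ order 1.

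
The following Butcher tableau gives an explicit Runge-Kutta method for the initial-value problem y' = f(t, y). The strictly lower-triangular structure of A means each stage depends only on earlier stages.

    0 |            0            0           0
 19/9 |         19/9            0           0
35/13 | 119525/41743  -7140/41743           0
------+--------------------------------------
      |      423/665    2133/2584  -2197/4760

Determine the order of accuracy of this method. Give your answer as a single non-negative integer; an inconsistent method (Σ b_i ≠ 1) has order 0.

3

b = (423/665, 2133/2584, -2197/4760)
c = (0, 19/9, 35/13)
Ac = (0, 0, -2380/6591)
Σ b_i: 423/665·1 + 2133/2584·1 + (-2197/4760)·1 = 1 ✓
b·c: 2133/2584·19/9 + (-2197/4760)·35/13 = 1/2 ✓
b·c²: 2133/2584·361/81 + (-2197/4760)·1225/169 = 1/3 ✓
b·Ac: (-2197/4760)·(-2380/6591) = 1/6 ✓; 3 stages ⇒ order 3.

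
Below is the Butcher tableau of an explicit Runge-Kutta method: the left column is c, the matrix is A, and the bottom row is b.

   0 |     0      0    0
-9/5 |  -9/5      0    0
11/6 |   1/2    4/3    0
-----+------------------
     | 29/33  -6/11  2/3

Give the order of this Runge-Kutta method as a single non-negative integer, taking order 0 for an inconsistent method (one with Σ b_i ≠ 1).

1

b = (29/33, -6/11, 2/3)
c = (0, -9/5, 11/6)
Ac = (0, 0, -12/5)
Σ b_i: 29/33·1 + (-6/11)·1 + 2/3·1 = 1 ✓
b·c: (-6/11)·(-9/5) + 2/3·11/6 = 1091/495 ≠ 1/2 ⇒ order 1.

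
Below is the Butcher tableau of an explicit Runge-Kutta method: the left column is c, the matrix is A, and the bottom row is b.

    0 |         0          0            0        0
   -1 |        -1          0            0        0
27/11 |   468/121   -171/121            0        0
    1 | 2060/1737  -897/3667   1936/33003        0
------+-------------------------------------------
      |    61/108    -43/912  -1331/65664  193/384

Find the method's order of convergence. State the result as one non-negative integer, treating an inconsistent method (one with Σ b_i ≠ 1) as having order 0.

4

b = (61/108, -43/912, -1331/65664, 193/384)
c = (0, -1, 27/11, 1)
Ac = (0, 0, 171/121, 75/193)
Σ b_i: 61/108·1 + (-43/912)·1 + (-1331/65664)·1 + 193/384·1 = 1 ✓
b·c: (-43/912)·(-1) + (-1331/65664)·27/11 + 193/384·1 = 1/2 ✓
b·c²: (-43/912)·1 + (-1331/65664)·729/121 + 193/384·1 = 1/3 ✓
b·Ac: (-1331/65664)·171/121 + 193/384·75/193 = 1/6 ✓
b·c³: (-43/912)·(-1) + (-1331/65664)·19683/1331 + 193/384·1 = 1/4 ✓
b·(c∘Ac): (-1331/65664)·4617/1331 + 193/384·75/193 = 1/8 ✓
b·Ac²: (-1331/65664)·(-171/121) + 193/384·21/193 = 1/12 ✓
b·A²c: 193/384·16/193 = 1/24 ✓; 4 stages ⇒ order 4.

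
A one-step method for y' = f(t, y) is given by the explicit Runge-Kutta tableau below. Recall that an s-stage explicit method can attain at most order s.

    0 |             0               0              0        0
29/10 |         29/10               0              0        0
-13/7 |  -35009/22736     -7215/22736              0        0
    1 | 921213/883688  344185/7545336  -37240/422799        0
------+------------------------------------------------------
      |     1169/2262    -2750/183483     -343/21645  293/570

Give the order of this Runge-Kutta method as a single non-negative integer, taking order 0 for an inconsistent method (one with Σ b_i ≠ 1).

4

b = (1169/2262, -2750/183483, -343/21645, 293/570)
c = (0, 29/10, -13/7, 1)
Ac = (0, 0, -1443/1568, 1387/4688)
Σ b_i: 1169/2262·1 + (-2750/183483)·1 + (-343/21645)·1 + 293/570·1 = 1 ✓
b·c: (-2750/183483)·29/10 + (-343/21645)·(-13/7) + 293/570·1 = 1/2 ✓
b·c²: (-2750/183483)·841/100 + (-343/21645)·169/49 + 293/570·1 = 1/3 ✓
b·Ac: (-343/21645)·(-1443/1568) + 293/570·1387/4688 = 1/6 ✓
b·c³: (-2750/183483)·24389/1000 + (-343/21645)·(-2197/343) + 293/570·1 = 1/4 ✓
b·(c∘Ac): (-343/21645)·18759/10976 + 293/570·1387/4688 = 1/8 ✓
b·Ac²: (-343/21645)·(-41847/15680) + 293/570·3743/46880 = 1/12 ✓
b·A²c: 293/570·95/1172 = 1/24 ✓; 4 stages ⇒ order 4.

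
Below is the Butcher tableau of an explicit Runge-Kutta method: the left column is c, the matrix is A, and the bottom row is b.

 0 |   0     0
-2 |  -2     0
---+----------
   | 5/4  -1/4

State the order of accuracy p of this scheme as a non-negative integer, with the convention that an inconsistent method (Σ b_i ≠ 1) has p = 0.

b = (5/4, -1/4)
c = (0, -2)
Σ b_i: 5/4·1 + (-1/4)·1 = 1 ✓
b·c: (-1/4)·(-2) = 1/2 ✓; 2 stages ⇒ order 2.

2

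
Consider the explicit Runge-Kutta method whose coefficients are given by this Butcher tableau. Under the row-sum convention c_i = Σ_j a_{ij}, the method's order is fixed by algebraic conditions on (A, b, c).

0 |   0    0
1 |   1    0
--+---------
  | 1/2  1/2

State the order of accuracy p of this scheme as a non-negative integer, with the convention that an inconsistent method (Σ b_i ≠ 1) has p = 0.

b = (1/2, 1/2)
c = (0, 1)
Σ b_i: 1/2·1 + 1/2·1 = 1 ✓
b·c: 1/2·1 = 1/2 ✓; 2 stages ⇒ order 2.

2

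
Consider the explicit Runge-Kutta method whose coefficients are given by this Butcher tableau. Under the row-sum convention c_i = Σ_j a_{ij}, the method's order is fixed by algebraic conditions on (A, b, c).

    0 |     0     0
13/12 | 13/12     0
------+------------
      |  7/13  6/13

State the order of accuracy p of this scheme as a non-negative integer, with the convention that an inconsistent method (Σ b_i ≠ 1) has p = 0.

b = (7/13, 6/13)
c = (0, 13/12)
Σ b_i: 7/13·1 + 6/13·1 = 1 ✓
b·c: 6/13·13/12 = 1/2 ✓; 2 stages ⇒ order 2.

2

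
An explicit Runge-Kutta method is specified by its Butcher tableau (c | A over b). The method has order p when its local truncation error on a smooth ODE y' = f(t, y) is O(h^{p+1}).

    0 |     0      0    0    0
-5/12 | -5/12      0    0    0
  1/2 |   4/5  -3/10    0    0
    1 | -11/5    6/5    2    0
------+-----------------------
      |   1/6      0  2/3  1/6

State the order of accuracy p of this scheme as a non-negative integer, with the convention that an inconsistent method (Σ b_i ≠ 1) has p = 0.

b = (1/6, 0, 2/3, 1/6)
c = (0, -5/12, 1/2, 1)
Ac = (0, 0, 1/8, 1/2)
Σ b_i: 1/6·1 + 2/3·1 + 1/6·1 = 1 ✓
b·c: 2/3·1/2 + 1/6·1 = 1/2 ✓
b·c²: 2/3·1/4 + 1/6·1 = 1/3 ✓
b·Ac: 2/3·1/8 + 1/6·1/2 = 1/6 ✓
b·c³: 2/3·1/8 + 1/6·1 = 1/4 ✓
b·(c∘Ac): 2/3·1/16 + 1/6·1/2 = 1/8 ✓
b·Ac²: 2/3·(-5/96) + 1/6·17/24 = 1/12 ✓
b·A²c: 1/6·1/4 = 1/24 ✓; 4 stages ⇒ order 4.

4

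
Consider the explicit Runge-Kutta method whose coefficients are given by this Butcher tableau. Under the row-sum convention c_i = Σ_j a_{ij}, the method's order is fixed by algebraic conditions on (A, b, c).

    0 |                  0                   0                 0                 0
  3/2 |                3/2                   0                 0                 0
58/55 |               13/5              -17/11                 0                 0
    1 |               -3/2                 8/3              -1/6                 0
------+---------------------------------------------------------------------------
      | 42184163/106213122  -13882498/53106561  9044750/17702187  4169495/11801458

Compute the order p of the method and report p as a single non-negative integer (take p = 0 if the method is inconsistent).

b = (42184163/106213122, -13882498/53106561, 9044750/17702187, 4169495/11801458)
c = (0, 3/2, 58/55, 1)
Ac = (0, 0, -51/22, 631/165)
Σ b_i: 42184163/106213122·1 + (-13882498/53106561)·1 + 9044750/17702187·1 + 4169495/11801458·1 = 1 ✓
b·c: (-13882498/53106561)·3/2 + 9044750/17702187·58/55 + 4169495/11801458·1 = 1/2 ✓
b·c²: (-13882498/53106561)·9/4 + 9044750/17702187·3364/3025 + 4169495/11801458·1 = 1/3 ✓
b·Ac: 9044750/17702187·(-51/22) + 4169495/11801458·631/165 = 1/6 ✓
b·c³: (-13882498/53106561)·27/8 + 9044750/17702187·195112/166375 + 4169495/11801458·1 = 54710923/778896228 ≠ 1/4 ⇒ order 3.
b·(c∘Ac): 9044750/17702187·(-1479/605) + 4169495/11801458·631/165 = 3613379/35404374 ≠ 1/8
b·Ac²: 9044750/17702187·(-153/44) + 4169495/11801458·52768/9075 = 540672437/1947240570 ≠ 1/12
b·A²c: 4169495/11801458·17/44 = 6443765/47205832 ≠ 1/24

3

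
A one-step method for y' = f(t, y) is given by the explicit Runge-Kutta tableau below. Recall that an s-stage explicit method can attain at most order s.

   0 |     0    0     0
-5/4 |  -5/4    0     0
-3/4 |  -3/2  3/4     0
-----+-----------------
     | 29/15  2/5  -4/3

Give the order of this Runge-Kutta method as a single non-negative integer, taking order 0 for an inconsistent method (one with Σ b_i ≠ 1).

b = (29/15, 2/5, -4/3)
c = (0, -5/4, -3/4)
Ac = (0, 0, -15/16)
Σ b_i: 29/15·1 + 2/5·1 + (-4/3)·1 = 1 ✓
b·c: 2/5·(-5/4) + (-4/3)·(-3/4) = 1/2 ✓
b·c²: 2/5·25/16 + (-4/3)·9/16 = -1/8 ≠ 1/3 ⇒ order 2.
b·Ac: (-4/3)·(-15/16) = 5/4 ≠ 1/6

2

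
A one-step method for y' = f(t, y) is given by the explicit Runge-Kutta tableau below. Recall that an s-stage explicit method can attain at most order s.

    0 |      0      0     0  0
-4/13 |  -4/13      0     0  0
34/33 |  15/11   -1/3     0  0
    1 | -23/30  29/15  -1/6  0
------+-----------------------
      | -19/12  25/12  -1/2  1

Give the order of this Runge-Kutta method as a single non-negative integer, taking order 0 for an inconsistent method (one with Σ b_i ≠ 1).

1

b = (-19/12, 25/12, -1/2, 1)
c = (0, -4/13, 34/33, 1)
Ac = (0, 0, 4/39, -4933/6435)
Σ b_i: (-19/12)·1 + 25/12·1 + (-1/2)·1 + 1·1 = 1 ✓
b·c: 25/12·(-4/13) + (-1/2)·34/33 + 1·1 = -67/429 ≠ 1/2 ⇒ order 1.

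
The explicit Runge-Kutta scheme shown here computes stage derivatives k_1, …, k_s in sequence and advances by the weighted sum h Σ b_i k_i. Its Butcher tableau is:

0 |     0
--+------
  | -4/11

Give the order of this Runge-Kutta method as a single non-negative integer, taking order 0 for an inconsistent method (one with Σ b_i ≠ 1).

b = (-4/11)
c = (0)
Σ b_i: (-4/11)·1 = -4/11 ≠ 1 ⇒ order 0.

0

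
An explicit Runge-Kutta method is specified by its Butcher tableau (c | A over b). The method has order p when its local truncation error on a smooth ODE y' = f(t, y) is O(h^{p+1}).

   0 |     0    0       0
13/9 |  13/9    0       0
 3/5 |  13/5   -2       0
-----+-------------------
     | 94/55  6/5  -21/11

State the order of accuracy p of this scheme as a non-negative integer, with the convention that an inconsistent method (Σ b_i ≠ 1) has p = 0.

b = (94/55, 6/5, -21/11)
c = (0, 13/9, 3/5)
Ac = (0, 0, -26/9)
Σ b_i: 94/55·1 + 6/5·1 + (-21/11)·1 = 1 ✓
b·c: 6/5·13/9 + (-21/11)·3/5 = 97/165 ≠ 1/2 ⇒ order 1.

1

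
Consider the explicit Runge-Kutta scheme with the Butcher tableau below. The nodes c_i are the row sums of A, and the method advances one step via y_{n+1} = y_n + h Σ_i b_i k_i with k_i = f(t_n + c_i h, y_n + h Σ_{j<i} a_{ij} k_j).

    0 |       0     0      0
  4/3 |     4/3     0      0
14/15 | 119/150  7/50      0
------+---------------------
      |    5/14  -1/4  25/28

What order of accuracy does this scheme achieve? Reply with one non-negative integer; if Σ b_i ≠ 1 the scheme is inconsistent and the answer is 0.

b = (5/14, -1/4, 25/28)
c = (0, 4/3, 14/15)
Ac = (0, 0, 14/75)
Σ b_i: 5/14·1 + (-1/4)·1 + 25/28·1 = 1 ✓
b·c: (-1/4)·4/3 + 25/28·14/15 = 1/2 ✓
b·c²: (-1/4)·16/9 + 25/28·196/225 = 1/3 ✓
b·Ac: 25/28·14/75 = 1/6 ✓; 3 stages ⇒ order 3.

3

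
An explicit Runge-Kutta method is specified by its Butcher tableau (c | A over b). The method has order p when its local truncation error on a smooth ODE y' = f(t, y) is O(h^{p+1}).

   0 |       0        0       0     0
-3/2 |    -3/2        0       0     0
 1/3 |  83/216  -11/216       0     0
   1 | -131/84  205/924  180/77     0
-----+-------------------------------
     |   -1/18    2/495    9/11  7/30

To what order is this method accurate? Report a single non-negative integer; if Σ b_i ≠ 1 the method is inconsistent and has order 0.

4

b = (-1/18, 2/495, 9/11, 7/30)
c = (0, -3/2, 1/3, 1)
Ac = (0, 0, 11/144, 25/56)
Σ b_i: (-1/18)·1 + 2/495·1 + 9/11·1 + 7/30·1 = 1 ✓
b·c: 2/495·(-3/2) + 9/11·1/3 + 7/30·1 = 1/2 ✓
b·c²: 2/495·9/4 + 9/11·1/9 + 7/30·1 = 1/3 ✓
b·Ac: 9/11·11/144 + 7/30·25/56 = 1/6 ✓
b·c³: 2/495·(-27/8) + 9/11·1/27 + 7/30·1 = 1/4 ✓
b·(c∘Ac): 9/11·11/432 + 7/30·25/56 = 1/8 ✓
b·Ac²: 9/11·(-11/96) + 7/30·85/112 = 1/12 ✓
b·A²c: 7/30·5/28 = 1/24 ✓; 4 stages ⇒ order 4.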